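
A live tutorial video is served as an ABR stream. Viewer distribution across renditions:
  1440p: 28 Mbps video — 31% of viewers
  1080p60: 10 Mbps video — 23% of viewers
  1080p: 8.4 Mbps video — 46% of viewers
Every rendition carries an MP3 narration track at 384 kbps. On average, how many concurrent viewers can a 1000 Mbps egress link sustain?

Audio: 384 kbps = 0.384 Mbps.
Average per-viewer bitrate: 0.31×28.384 + 0.23×10.384 + 0.46×8.784 = 15.228 Mbps.
1000 Mbps = 1,000 Mbps; 1,000 / 15.228 = 65.67 → 65.

65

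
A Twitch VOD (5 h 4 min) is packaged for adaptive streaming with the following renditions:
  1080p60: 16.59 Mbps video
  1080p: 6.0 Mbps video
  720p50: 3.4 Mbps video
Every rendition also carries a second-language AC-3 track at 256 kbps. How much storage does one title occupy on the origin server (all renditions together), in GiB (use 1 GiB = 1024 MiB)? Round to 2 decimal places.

56.82 GiB

5 h 4 min = 304 min = 18240 s
Audio: 256 kbps = 0.256 Mbps.
Sum of rendition bitrates: (16.59+0.256) + (6.0+0.256) + (3.4+0.256) = 26.758 Mbps.
× 18240 s = 488,066 Mb = 61,008 MB = 56.82 GiB.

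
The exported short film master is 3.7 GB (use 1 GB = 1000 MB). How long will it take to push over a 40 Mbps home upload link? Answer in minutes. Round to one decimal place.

File: 3.7 GB = 29600.0 Mb.
At 40 Mbps: 29600.0 / 40 = 740.0 s ≈ 12.3 minutes.

12.3 minutes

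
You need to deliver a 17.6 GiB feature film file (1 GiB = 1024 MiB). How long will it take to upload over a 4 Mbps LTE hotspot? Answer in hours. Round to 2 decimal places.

File: 17.6 GiB = 151182.8 Mb.
At 4 Mbps: 151182.8 / 4 = 37795.7 s ≈ 10.5 hours.

10.50 hours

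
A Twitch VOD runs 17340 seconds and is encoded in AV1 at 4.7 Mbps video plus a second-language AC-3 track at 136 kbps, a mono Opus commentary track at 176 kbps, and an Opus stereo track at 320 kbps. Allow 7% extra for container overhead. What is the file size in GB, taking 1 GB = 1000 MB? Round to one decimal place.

Audio total: 136 + 176 + 320 = 632 kbps = 0.632 Mbps.
Total bitrate: 4.7 + 0.632 = 5.332 Mbps.
Stream data: 5.332 Mbps × 17340 s = 92456.9 Mb.
With 7% container overhead: ×1.07.
98,929 Mb ÷ 8 = 12,366 MB → 12.37 GB.

12.4 GB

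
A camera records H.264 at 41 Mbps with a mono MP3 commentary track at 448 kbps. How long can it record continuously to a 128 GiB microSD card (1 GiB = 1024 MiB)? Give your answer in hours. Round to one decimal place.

7.4 hours

Audio: 448 kbps = 0.448 Mbps.
Total bitrate: 41 + 0.448 = 41.448 Mbps.
Capacity: 128 GiB = 1,099,512 Mb.
Recording time: 1,099,512 / 41.448 = 26,527 s ≈ 7.37 hours.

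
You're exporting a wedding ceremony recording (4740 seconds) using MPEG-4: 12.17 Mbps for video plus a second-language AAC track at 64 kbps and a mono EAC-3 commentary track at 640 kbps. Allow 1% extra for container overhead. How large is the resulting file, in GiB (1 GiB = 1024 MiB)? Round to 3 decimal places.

7.175 GiB

Audio total: 64 + 640 = 704 kbps = 0.704 Mbps.
Total bitrate: 12.17 + 0.704 = 12.874 Mbps.
Stream data: 12.874 Mbps × 4740 s = 61022.8 Mb.
With 1% container overhead: ×1.01.
61,633 Mb = 7,704,123,450 bytes ÷ 1,073,741,824 = 7.175 GiB.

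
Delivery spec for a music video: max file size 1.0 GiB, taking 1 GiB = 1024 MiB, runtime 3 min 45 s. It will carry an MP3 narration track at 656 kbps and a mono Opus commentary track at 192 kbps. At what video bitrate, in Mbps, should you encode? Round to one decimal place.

37.3 Mbps

Budget: 1.0 GiB = 8589.9 Mb.
3 min 45 s = 225 s
Total bitrate budget: 8589.9 Mb / 225 s = 38.177 Mbps.
Audio total: 656 + 192 = 848 kbps = 0.848 Mbps.
Video: 38.177 − 0.848 = 37.329 Mbps.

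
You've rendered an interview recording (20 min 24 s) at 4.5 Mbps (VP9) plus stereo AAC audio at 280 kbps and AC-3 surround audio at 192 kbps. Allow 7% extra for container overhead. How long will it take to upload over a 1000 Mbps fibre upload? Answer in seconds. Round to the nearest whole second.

20 min 24 s = 1224 s
Audio total: 280 + 192 = 472 kbps = 0.472 Mbps.
Total bitrate: 4.972 Mbps.
File: 4.972 Mbps × 1224 s = 6085.7 Mb.
With 7% container overhead: ×1.07. → 6511.7 Mb.
At 1000 Mbps: 6511.7 / 1000 = 6.5 s ≈ 6.51 seconds.

7 seconds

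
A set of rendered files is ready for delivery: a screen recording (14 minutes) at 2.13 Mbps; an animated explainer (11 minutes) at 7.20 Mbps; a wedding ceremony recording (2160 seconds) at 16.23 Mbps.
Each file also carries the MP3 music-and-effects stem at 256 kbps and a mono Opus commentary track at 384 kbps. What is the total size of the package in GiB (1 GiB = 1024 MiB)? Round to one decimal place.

5.1 GiB

Audio total: 256 + 384 = 640 kbps = 0.640 Mbps.
screen recording: 2.770 Mbps × 840 s = 2326.8 Mb
animated explainer: 7.840 Mbps × 660 s = 5174.4 Mb
wedding ceremony recording: 16.870 Mbps × 2160 s = 36439.2 Mb
Total: 43940.4 Mb = 5492.6 MB.
= 5.115 GiB.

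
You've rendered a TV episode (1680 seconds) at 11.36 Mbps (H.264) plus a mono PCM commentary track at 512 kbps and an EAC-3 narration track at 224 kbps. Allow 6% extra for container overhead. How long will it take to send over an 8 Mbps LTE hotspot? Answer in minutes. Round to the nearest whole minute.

Audio total: 512 + 224 = 736 kbps = 0.736 Mbps.
Total bitrate: 12.096 Mbps.
File: 12.096 Mbps × 1680 s = 20321.3 Mb.
With 6% container overhead: ×1.06. → 21540.6 Mb.
At 8 Mbps: 21540.6 / 8 = 2692.6 s ≈ 44.9 minutes.

45 minutes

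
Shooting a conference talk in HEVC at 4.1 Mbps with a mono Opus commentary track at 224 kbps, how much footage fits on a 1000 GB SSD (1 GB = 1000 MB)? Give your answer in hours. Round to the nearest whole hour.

Audio: 224 kbps = 0.224 Mbps.
Total bitrate: 4.1 + 0.224 = 4.324 Mbps.
Capacity: 1000 GB = 8,000,000 Mb.
Recording time: 8,000,000 / 4.324 = 1,850,139 s ≈ 514 hours.

514 hours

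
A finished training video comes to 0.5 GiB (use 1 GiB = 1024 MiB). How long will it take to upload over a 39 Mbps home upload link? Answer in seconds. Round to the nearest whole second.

File: 0.5 GiB = 4295.0 Mb.
At 39 Mbps: 4295.0 / 39 = 110.1 s ≈ 110 seconds.

110 seconds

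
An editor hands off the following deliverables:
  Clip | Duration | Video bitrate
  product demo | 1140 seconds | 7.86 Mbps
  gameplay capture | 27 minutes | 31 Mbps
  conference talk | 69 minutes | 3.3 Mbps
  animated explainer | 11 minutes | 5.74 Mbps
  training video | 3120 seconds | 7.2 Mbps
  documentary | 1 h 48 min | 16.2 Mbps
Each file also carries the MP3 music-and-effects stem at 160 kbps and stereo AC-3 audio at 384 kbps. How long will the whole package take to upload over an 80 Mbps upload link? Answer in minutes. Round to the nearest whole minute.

Audio total: 160 + 384 = 544 kbps = 0.544 Mbps.
product demo: 8.404 Mbps × 1140 s = 9580.6 Mb
gameplay capture: 31.544 Mbps × 1620 s = 51101.3 Mb
conference talk: 3.844 Mbps × 4140 s = 15914.2 Mb
animated explainer: 6.284 Mbps × 660 s = 4147.4 Mb
training video: 7.744 Mbps × 3120 s = 24161.3 Mb
documentary: 16.744 Mbps × 6480 s = 108501.1 Mb
Total: 213405.8 Mb = 26675.7 MB.
At 80 Mbps: 213405.8 / 80 = 2668 s ≈ 44.5 minutes.

44 minutes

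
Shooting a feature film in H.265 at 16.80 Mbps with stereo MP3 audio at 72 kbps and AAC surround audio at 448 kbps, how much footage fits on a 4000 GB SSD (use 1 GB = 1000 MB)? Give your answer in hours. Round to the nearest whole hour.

513 hours

Audio total: 72 + 448 = 520 kbps = 0.520 Mbps.
Total bitrate: 16.80 + 0.520 = 17.320 Mbps.
Capacity: 4000 GB = 32,000,000 Mb.
Recording time: 32,000,000 / 17.320 = 1,847,575 s ≈ 513 hours.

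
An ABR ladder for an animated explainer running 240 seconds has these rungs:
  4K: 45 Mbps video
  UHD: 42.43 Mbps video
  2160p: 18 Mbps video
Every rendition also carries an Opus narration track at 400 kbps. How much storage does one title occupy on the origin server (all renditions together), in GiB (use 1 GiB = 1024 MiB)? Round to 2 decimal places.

Audio: 400 kbps = 0.400 Mbps.
Sum of rendition bitrates: (45+0.400) + (42.43+0.400) + (18+0.400) = 106.630 Mbps.
× 240 s = 25,591 Mb = 3,199 MB = 2.979 GiB.

2.98 GiB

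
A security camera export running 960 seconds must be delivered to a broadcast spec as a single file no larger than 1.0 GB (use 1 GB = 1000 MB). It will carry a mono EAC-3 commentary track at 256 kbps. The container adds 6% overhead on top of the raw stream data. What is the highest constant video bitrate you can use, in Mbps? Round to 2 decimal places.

Budget: 1.0 GB = 8000.0 Mb.
Stream payload after overhead: 8000.0 / 1.06 = 7547.2 Mb.
Total bitrate budget: 7547.2 Mb / 960 s = 7.862 Mbps.
Audio: 256 kbps = 0.256 Mbps.
Video: 7.862 − 0.256 = 7.606 Mbps.

7.61 Mbps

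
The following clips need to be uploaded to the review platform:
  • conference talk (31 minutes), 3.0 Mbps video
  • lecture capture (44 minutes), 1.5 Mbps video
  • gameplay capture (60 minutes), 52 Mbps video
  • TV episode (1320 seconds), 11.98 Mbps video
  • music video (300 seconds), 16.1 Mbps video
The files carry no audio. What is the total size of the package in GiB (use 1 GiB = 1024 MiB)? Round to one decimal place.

25.3 GiB

conference talk: 3.000 Mbps × 1860 s = 5580.0 Mb
lecture capture: 1.500 Mbps × 2640 s = 3960.0 Mb
gameplay capture: 52.000 Mbps × 3600 s = 187200.0 Mb
TV episode: 11.980 Mbps × 1320 s = 15813.6 Mb
music video: 16.100 Mbps × 300 s = 4830.0 Mb
Total: 217383.6 Mb = 27173.0 MB.
= 25.31 GiB.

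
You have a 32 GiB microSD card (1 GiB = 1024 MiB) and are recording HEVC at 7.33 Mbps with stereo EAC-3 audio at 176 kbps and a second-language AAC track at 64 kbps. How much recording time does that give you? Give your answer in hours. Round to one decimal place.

Audio total: 176 + 64 = 240 kbps = 0.240 Mbps.
Total bitrate: 7.33 + 0.240 = 7.570 Mbps.
Capacity: 32 GiB = 274,878 Mb.
Recording time: 274,878 / 7.570 = 36,311 s ≈ 10.1 hours.

10.1 hours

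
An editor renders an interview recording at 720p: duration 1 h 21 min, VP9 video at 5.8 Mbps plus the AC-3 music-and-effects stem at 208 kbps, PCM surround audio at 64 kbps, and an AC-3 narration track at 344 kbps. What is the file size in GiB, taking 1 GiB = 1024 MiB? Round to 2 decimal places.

3.63 GiB

1 h 21 min = 81 min = 4860 s
Audio total: 208 + 64 + 344 = 616 kbps = 0.616 Mbps.
Total bitrate: 5.8 + 0.616 = 6.416 Mbps.
Stream data: 6.416 Mbps × 4860 s = 31181.8 Mb.
31,182 Mb = 3,897,720,000 bytes ÷ 1,073,741,824 = 3.630 GiB.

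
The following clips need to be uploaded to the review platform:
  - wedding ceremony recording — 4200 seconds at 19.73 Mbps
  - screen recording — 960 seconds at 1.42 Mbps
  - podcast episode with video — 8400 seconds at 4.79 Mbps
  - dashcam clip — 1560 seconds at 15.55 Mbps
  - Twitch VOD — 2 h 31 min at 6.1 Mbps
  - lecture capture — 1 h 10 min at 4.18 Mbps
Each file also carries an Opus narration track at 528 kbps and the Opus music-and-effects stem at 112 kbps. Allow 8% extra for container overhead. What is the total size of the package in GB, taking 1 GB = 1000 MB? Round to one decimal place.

Audio total: 528 + 112 = 640 kbps = 0.640 Mbps.
wedding ceremony recording: 20.370 Mbps × 4200 s × 1.08 = 92398.3 Mb
screen recording: 2.060 Mbps × 960 s × 1.08 = 2135.8 Mb
podcast episode with video: 5.430 Mbps × 8400 s × 1.08 = 49261.0 Mb
dashcam clip: 16.190 Mbps × 1560 s × 1.08 = 27276.9 Mb
Twitch VOD: 6.740 Mbps × 9060 s × 1.08 = 65949.6 Mb
lecture capture: 4.820 Mbps × 4200 s × 1.08 = 21863.5 Mb
Total: 258885.1 Mb = 32360.6 MB.
= 32.36 GB.

32.4 GB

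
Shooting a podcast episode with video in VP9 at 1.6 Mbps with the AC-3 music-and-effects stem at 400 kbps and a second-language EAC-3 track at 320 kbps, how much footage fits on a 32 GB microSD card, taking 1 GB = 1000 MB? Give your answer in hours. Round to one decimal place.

Audio total: 400 + 320 = 720 kbps = 0.720 Mbps.
Total bitrate: 1.6 + 0.720 = 2.320 Mbps.
Capacity: 32 GB = 256,000 Mb.
Recording time: 256,000 / 2.320 = 110,345 s ≈ 30.7 hours.

30.7 hours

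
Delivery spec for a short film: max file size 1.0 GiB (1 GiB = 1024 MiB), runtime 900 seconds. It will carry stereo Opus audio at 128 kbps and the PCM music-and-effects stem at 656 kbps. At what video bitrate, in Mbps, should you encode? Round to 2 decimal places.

8.76 Mbps

Budget: 1.0 GiB = 8589.9 Mb.
Total bitrate budget: 8589.9 Mb / 900 s = 9.544 Mbps.
Audio total: 128 + 656 = 784 kbps = 0.784 Mbps.
Video: 9.544 − 0.784 = 8.760 Mbps.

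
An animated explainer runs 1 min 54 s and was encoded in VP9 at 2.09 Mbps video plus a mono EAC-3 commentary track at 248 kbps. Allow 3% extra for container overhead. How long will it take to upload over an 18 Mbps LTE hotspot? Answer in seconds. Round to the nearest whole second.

1 min 54 s = 114 s
Audio: 248 kbps = 0.248 Mbps.
Total bitrate: 2.338 Mbps.
File: 2.338 Mbps × 114 s = 266.5 Mb.
With 3% container overhead: ×1.03. → 274.5 Mb.
At 18 Mbps: 274.5 / 18 = 15.3 s ≈ 15.3 seconds.

15 seconds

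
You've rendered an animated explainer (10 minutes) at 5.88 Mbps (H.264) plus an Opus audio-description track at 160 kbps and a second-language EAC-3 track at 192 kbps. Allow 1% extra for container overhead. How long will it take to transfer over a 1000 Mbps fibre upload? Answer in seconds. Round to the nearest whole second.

10 min = 600 s
Audio total: 160 + 192 = 352 kbps = 0.352 Mbps.
Total bitrate: 6.232 Mbps.
File: 6.232 Mbps × 600 s = 3739.2 Mb.
With 1% container overhead: ×1.01. → 3776.6 Mb.
At 1000 Mbps: 3776.6 / 1000 = 3.8 s ≈ 3.78 seconds.

4 seconds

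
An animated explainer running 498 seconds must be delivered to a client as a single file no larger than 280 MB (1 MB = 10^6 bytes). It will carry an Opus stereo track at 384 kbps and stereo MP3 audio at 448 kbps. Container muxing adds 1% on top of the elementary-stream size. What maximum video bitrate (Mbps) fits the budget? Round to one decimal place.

3.6 Mbps

Budget: 280 MB = 2240.0 Mb.
Stream payload after overhead: 2240.0 / 1.01 = 2217.8 Mb.
Total bitrate budget: 2217.8 Mb / 498 s = 4.453 Mbps.
Audio total: 384 + 448 = 832 kbps = 0.832 Mbps.
Video: 4.453 − 0.832 = 3.621 Mbps.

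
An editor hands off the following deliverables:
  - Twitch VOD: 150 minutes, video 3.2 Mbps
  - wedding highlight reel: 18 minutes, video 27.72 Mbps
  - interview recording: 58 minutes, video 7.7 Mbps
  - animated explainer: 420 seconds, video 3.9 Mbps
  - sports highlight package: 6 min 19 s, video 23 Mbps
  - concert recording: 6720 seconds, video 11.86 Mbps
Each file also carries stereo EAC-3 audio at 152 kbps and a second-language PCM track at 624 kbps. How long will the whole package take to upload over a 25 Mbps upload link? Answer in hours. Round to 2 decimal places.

Audio total: 152 + 624 = 776 kbps = 0.776 Mbps.
Twitch VOD: 3.976 Mbps × 9000 s = 35784.0 Mb
wedding highlight reel: 28.496 Mbps × 1080 s = 30775.7 Mb
interview recording: 8.476 Mbps × 3480 s = 29496.5 Mb
animated explainer: 4.676 Mbps × 420 s = 1963.9 Mb
sports highlight package: 23.776 Mbps × 379 s = 9011.1 Mb
concert recording: 12.636 Mbps × 6720 s = 84913.9 Mb
Total: 191945.1 Mb = 23993.1 MB.
At 25 Mbps: 191945.1 / 25 = 7678 s ≈ 2.13 hours.

2.13 hours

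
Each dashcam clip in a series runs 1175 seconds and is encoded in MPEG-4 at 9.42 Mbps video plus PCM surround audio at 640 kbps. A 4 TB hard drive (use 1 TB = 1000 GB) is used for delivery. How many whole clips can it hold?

Audio: 640 kbps = 0.640 Mbps.
Total bitrate: 10.060 Mbps.
Per item: 10.060 Mbps × 1175 s = 11,820 Mb = 1,478 MB.
Capacity: 4 TB = 32,000,000 Mb; 2707.16 items → 2707 complete.

2707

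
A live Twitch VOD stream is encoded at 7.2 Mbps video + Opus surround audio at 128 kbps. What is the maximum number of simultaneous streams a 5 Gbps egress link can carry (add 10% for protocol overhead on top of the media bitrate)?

Audio: 128 kbps = 0.128 Mbps.
Per-viewer media rate: 7.328 Mbps.
On the wire with 10% overhead: 8.061 Mbps.
5 Gbps = 5,000 Mbps; 5,000 / 8.061 = 620.29 → 620 viewers.

620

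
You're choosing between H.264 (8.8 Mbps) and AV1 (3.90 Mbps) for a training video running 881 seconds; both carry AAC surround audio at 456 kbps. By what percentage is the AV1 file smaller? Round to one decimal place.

52.9%

Audio: 456 kbps = 0.456 Mbps.
H.264: 9.256 Mbps × 881 s = 8154.5 Mb = 1.019 GB.
AV1: 4.356 Mbps × 881 s = 3837.6 Mb = 0.480 GB.
Reduction: (1 − 0.480/1.019) × 100 = 52.94%.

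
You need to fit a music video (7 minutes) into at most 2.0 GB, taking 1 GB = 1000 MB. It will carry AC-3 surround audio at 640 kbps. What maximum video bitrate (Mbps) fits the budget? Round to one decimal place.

Budget: 2.0 GB = 16000.0 Mb.
7 min = 420 s
Total bitrate budget: 16000.0 Mb / 420 s = 38.095 Mbps.
Audio: 640 kbps = 0.640 Mbps.
Video: 38.095 − 0.640 = 37.455 Mbps.

37.5 Mbps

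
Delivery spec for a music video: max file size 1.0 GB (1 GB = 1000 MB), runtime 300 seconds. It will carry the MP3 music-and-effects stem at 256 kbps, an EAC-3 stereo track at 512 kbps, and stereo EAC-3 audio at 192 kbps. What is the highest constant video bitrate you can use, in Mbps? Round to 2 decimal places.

Budget: 1.0 GB = 8000.0 Mb.
Total bitrate budget: 8000.0 Mb / 300 s = 26.667 Mbps.
Audio total: 256 + 512 + 192 = 960 kbps = 0.960 Mbps.
Video: 26.667 − 0.960 = 25.707 Mbps.

25.71 Mbps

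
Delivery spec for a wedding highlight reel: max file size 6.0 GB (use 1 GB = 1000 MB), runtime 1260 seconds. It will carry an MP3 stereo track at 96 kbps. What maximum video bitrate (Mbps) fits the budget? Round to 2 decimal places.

Budget: 6.0 GB = 48000.0 Mb.
Total bitrate budget: 48000.0 Mb / 1260 s = 38.095 Mbps.
Audio: 96 kbps = 0.096 Mbps.
Video: 38.095 − 0.096 = 37.999 Mbps.

38.00 Mbps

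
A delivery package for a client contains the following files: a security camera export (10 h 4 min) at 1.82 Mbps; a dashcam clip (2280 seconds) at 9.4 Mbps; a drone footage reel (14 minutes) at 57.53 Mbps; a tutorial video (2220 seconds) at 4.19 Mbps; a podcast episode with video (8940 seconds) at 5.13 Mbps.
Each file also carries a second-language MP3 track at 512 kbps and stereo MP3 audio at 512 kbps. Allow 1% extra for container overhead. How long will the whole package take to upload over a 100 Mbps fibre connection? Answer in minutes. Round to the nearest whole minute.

Audio total: 512 + 512 = 1024 kbps = 1.024 Mbps.
security camera export: 2.844 Mbps × 36240 s × 1.01 = 104097.2 Mb
dashcam clip: 10.424 Mbps × 2280 s × 1.01 = 24004.4 Mb
drone footage reel: 58.554 Mbps × 840 s × 1.01 = 49677.2 Mb
tutorial video: 5.214 Mbps × 2220 s × 1.01 = 11690.8 Mb
podcast episode with video: 6.154 Mbps × 8940 s × 1.01 = 55566.9 Mb
Total: 245036.6 Mb = 30629.6 MB.
At 100 Mbps: 245036.6 / 100 = 2450 s ≈ 40.8 minutes.

41 minutes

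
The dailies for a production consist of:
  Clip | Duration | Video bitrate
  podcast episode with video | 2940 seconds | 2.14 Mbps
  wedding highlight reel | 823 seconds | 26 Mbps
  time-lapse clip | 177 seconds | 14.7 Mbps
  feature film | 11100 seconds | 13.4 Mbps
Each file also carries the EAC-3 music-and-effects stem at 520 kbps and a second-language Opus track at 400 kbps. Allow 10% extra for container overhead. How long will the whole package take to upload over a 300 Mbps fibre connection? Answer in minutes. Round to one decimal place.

Audio total: 520 + 400 = 920 kbps = 0.920 Mbps.
podcast episode with video: 3.060 Mbps × 2940 s × 1.10 = 9896.0 Mb
wedding highlight reel: 26.920 Mbps × 823 s × 1.10 = 24370.7 Mb
time-lapse clip: 15.620 Mbps × 177 s × 1.10 = 3041.2 Mb
feature film: 14.320 Mbps × 11100 s × 1.10 = 174847.2 Mb
Total: 212155.1 Mb = 26519.4 MB.
At 300 Mbps: 212155.1 / 300 = 707 s ≈ 11.8 minutes.

11.8 minutes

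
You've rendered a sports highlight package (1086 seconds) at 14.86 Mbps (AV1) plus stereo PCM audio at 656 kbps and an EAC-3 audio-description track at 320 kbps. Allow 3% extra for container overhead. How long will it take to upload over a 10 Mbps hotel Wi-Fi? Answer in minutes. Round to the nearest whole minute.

30 minutes

Audio total: 656 + 320 = 976 kbps = 0.976 Mbps.
Total bitrate: 15.836 Mbps.
File: 15.836 Mbps × 1086 s = 17197.9 Mb.
With 3% container overhead: ×1.03. → 17713.8 Mb.
At 10 Mbps: 17713.8 / 10 = 1771.4 s ≈ 29.5 minutes.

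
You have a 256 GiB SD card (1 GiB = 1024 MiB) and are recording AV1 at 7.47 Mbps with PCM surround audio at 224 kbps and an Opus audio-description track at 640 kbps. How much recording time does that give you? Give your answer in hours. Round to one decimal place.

Audio total: 224 + 640 = 864 kbps = 0.864 Mbps.
Total bitrate: 7.47 + 0.864 = 8.334 Mbps.
Capacity: 256 GiB = 2,199,023 Mb.
Recording time: 2,199,023 / 8.334 = 263,862 s ≈ 73.3 hours.

73.3 hours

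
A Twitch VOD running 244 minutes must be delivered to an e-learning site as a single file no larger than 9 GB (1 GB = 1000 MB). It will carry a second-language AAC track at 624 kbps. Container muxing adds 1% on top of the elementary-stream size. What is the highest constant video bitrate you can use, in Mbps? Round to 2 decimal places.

4.25 Mbps

Budget: 9 GB = 72000.0 Mb.
Stream payload after overhead: 72000.0 / 1.01 = 71287.1 Mb.
244 min = 14640 s
Total bitrate budget: 71287.1 Mb / 14640 s = 4.869 Mbps.
Audio: 624 kbps = 0.624 Mbps.
Video: 4.869 − 0.624 = 4.245 Mbps.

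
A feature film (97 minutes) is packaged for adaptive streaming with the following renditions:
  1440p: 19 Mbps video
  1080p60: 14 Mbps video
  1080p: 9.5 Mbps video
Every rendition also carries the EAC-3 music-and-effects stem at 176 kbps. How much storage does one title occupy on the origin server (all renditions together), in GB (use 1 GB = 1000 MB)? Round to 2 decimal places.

97 min = 5820 s
Audio: 176 kbps = 0.176 Mbps.
Sum of rendition bitrates: (19+0.176) + (14+0.176) + (9.5+0.176) = 43.028 Mbps.
× 5820 s = 250,423 Mb = 31,303 MB = 31.30 GB.

31.30 GB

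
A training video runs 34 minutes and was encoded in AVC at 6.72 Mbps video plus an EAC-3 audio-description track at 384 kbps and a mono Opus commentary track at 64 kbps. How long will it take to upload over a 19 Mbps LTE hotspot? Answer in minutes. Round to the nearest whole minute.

13 minutes

34 min = 2040 s
Audio total: 384 + 64 = 448 kbps = 0.448 Mbps.
Total bitrate: 7.168 Mbps.
File: 7.168 Mbps × 2040 s = 14622.7 Mb.
At 19 Mbps: 14622.7 / 19 = 769.6 s ≈ 12.8 minutes.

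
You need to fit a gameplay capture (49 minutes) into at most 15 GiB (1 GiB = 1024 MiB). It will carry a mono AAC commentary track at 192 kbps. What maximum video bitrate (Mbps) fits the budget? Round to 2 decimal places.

43.63 Mbps

Budget: 15 GiB = 128849.0 Mb.
49 min = 2940 s
Total bitrate budget: 128849.0 Mb / 2940 s = 43.826 Mbps.
Audio: 192 kbps = 0.192 Mbps.
Video: 43.826 − 0.192 = 43.634 Mbps.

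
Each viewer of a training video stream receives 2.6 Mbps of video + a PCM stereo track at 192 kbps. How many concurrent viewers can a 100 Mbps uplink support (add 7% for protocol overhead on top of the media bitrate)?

Audio: 192 kbps = 0.192 Mbps.
Per-viewer media rate: 2.792 Mbps.
On the wire with 7% overhead: 2.987 Mbps.
100 Mbps = 100.0 Mbps; 100.0 / 2.987 = 33.47 → 33 viewers.

33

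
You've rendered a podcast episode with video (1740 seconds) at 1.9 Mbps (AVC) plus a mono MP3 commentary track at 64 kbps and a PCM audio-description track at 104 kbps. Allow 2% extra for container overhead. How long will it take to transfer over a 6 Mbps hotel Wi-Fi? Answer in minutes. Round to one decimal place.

Audio total: 64 + 104 = 168 kbps = 0.168 Mbps.
Total bitrate: 2.068 Mbps.
File: 2.068 Mbps × 1740 s = 3598.3 Mb.
With 2% container overhead: ×1.02. → 3670.3 Mb.
At 6 Mbps: 3670.3 / 6 = 611.7 s ≈ 10.2 minutes.

10.2 minutes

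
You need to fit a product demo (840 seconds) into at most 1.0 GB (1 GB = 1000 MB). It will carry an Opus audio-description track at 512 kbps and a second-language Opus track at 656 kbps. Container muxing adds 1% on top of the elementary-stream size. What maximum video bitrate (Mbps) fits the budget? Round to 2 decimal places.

8.26 Mbps

Budget: 1.0 GB = 8000.0 Mb.
Stream payload after overhead: 8000.0 / 1.01 = 7920.8 Mb.
Total bitrate budget: 7920.8 Mb / 840 s = 9.430 Mbps.
Audio total: 512 + 656 = 1168 kbps = 1.168 Mbps.
Video: 9.430 − 1.168 = 8.262 Mbps.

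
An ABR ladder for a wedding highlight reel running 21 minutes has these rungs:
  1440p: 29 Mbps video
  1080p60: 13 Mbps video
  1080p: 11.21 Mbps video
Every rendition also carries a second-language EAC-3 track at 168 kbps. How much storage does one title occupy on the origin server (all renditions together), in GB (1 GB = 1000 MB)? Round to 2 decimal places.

21 min = 1260 s
Audio: 168 kbps = 0.168 Mbps.
Sum of rendition bitrates: (29+0.168) + (13+0.168) + (11.21+0.168) = 53.714 Mbps.
× 1260 s = 67,680 Mb = 8,460 MB = 8.460 GB.

8.46 GB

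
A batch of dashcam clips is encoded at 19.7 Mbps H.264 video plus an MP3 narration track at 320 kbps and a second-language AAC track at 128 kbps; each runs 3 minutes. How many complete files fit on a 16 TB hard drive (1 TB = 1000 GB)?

3 min = 180 s
Audio total: 320 + 128 = 448 kbps = 0.448 Mbps.
Total bitrate: 20.148 Mbps.
Per item: 20.148 Mbps × 180 s = 3,627 Mb = 453.3 MB.
Capacity: 16 TB = 128,000,000 Mb; 35294.38 items → 35294 complete.

35294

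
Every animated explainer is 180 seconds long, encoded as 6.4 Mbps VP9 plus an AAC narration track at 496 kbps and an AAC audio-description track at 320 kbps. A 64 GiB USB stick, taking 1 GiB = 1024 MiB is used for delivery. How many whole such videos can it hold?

423

Audio total: 496 + 320 = 816 kbps = 0.816 Mbps.
Total bitrate: 7.216 Mbps.
Per item: 7.216 Mbps × 180 s = 1,299 Mb = 162.4 MB.
Capacity: 64 GiB = 549,756 Mb; 423.25 items → 423 complete.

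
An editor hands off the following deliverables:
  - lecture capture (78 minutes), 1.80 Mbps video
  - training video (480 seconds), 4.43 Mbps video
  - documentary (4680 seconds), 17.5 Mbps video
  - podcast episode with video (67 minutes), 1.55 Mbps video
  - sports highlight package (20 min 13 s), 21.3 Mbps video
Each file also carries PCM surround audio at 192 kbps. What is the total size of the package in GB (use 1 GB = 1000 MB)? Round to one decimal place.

Audio: 192 kbps = 0.192 Mbps.
lecture capture: 1.992 Mbps × 4680 s = 9322.6 Mb
training video: 4.622 Mbps × 480 s = 2218.6 Mb
documentary: 17.692 Mbps × 4680 s = 82798.6 Mb
podcast episode with video: 1.742 Mbps × 4020 s = 7002.8 Mb
sports highlight package: 21.492 Mbps × 1213 s = 26069.8 Mb
Total: 127412.3 Mb = 15926.5 MB.
= 15.93 GB.

15.9 GB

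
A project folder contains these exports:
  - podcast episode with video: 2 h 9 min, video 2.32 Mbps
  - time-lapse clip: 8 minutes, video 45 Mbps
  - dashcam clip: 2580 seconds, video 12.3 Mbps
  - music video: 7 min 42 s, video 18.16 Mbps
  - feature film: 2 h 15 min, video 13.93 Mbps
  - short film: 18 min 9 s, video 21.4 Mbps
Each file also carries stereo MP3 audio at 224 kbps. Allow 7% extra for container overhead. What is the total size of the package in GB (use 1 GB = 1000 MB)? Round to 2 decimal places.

Audio: 224 kbps = 0.224 Mbps.
podcast episode with video: 2.544 Mbps × 7740 s × 1.07 = 21068.9 Mb
time-lapse clip: 45.224 Mbps × 480 s × 1.07 = 23227.0 Mb
dashcam clip: 12.524 Mbps × 2580 s × 1.07 = 34573.8 Mb
music video: 18.384 Mbps × 462 s × 1.07 = 9087.9 Mb
feature film: 14.154 Mbps × 8100 s × 1.07 = 122672.7 Mb
short film: 21.624 Mbps × 1089 s × 1.07 = 25196.9 Mb
Total: 235827.3 Mb = 29478.4 MB.
= 29.48 GB.

29.48 GB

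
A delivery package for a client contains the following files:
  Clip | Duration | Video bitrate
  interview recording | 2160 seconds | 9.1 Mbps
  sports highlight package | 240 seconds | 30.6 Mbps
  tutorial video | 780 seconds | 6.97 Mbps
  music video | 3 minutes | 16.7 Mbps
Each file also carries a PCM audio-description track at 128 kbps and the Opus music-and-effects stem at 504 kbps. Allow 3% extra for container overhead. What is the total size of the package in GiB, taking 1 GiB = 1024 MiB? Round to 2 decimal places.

4.50 GiB

Audio total: 128 + 504 = 632 kbps = 0.632 Mbps.
interview recording: 9.732 Mbps × 2160 s × 1.03 = 21651.8 Mb
sports highlight package: 31.232 Mbps × 240 s × 1.03 = 7720.6 Mb
tutorial video: 7.602 Mbps × 780 s × 1.03 = 6107.4 Mb
music video: 17.332 Mbps × 180 s × 1.03 = 3213.4 Mb
Total: 38693.1 Mb = 4836.6 MB.
= 4.504 GiB.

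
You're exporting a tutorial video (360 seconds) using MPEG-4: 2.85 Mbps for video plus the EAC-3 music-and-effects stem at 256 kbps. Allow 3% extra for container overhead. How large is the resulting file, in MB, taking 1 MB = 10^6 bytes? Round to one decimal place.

Audio: 256 kbps = 0.256 Mbps.
Total bitrate: 2.85 + 0.256 = 3.106 Mbps.
Stream data: 3.106 Mbps × 360 s = 1118.2 Mb.
With 3% container overhead: ×1.03.
1,152 Mb ÷ 8 = 144.0 MB → 144.0 MB.

144.0 MB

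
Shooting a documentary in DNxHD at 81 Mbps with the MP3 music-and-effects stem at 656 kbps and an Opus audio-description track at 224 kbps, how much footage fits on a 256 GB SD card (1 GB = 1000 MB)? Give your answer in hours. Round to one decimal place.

Audio total: 656 + 224 = 880 kbps = 0.880 Mbps.
Total bitrate: 81 + 0.880 = 81.880 Mbps.
Capacity: 256 GB = 2,048,000 Mb.
Recording time: 2,048,000 / 81.880 = 25,012 s ≈ 6.95 hours.

6.9 hours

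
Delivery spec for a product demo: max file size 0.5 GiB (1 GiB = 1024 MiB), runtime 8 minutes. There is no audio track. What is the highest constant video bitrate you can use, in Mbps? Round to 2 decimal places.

8.95 Mbps

Budget: 0.5 GiB = 4295.0 Mb.
8 min = 480 s
Total bitrate budget: 4295.0 Mb / 480 s = 8.948 Mbps.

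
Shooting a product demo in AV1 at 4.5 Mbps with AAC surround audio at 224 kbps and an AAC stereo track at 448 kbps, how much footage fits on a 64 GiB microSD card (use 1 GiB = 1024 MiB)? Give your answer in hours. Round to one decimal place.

Audio total: 224 + 448 = 672 kbps = 0.672 Mbps.
Total bitrate: 4.5 + 0.672 = 5.172 Mbps.
Capacity: 64 GiB = 549,756 Mb.
Recording time: 549,756 / 5.172 = 106,295 s ≈ 29.5 hours.

29.5 hours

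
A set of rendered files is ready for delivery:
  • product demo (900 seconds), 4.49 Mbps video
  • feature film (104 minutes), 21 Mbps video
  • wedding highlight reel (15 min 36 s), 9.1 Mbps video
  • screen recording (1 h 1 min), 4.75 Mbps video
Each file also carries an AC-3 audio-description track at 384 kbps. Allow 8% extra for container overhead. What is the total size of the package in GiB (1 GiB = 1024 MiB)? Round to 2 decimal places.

Audio: 384 kbps = 0.384 Mbps.
product demo: 4.874 Mbps × 900 s × 1.08 = 4737.5 Mb
feature film: 21.384 Mbps × 6240 s × 1.08 = 144111.1 Mb
wedding highlight reel: 9.484 Mbps × 936 s × 1.08 = 9587.2 Mb
screen recording: 5.134 Mbps × 3660 s × 1.08 = 20293.7 Mb
Total: 178729.4 Mb = 22341.2 MB.
= 20.81 GiB.

20.81 GiB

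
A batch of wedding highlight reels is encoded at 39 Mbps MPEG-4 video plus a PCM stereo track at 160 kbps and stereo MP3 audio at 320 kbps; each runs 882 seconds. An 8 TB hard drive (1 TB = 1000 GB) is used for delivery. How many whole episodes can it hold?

Audio total: 160 + 320 = 480 kbps = 0.480 Mbps.
Total bitrate: 39.480 Mbps.
Per item: 39.480 Mbps × 882 s = 34,821 Mb = 4,353 MB.
Capacity: 8 TB = 64,000,000 Mb; 1837.95 items → 1837 complete.

1837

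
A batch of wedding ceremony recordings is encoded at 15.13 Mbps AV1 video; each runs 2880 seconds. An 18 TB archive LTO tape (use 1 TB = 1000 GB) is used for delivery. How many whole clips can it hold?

Per item: 15.130 Mbps × 2880 s = 43,574 Mb = 5,447 MB.
Capacity: 18 TB = 144,000,000 Mb; 3304.69 items → 3304 complete.

3304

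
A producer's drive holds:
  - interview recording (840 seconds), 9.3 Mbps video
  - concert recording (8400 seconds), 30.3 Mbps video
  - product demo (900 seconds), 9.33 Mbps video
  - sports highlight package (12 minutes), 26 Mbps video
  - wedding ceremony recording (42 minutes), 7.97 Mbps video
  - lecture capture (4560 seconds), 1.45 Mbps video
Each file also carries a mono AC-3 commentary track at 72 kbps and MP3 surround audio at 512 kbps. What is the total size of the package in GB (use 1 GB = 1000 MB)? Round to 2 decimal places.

40.83 GB

Audio total: 72 + 512 = 584 kbps = 0.584 Mbps.
interview recording: 9.884 Mbps × 840 s = 8302.6 Mb
concert recording: 30.884 Mbps × 8400 s = 259425.6 Mb
product demo: 9.914 Mbps × 900 s = 8922.6 Mb
sports highlight package: 26.584 Mbps × 720 s = 19140.5 Mb
wedding ceremony recording: 8.554 Mbps × 2520 s = 21556.1 Mb
lecture capture: 2.034 Mbps × 4560 s = 9275.0 Mb
Total: 326622.4 Mb = 40827.8 MB.
= 40.83 GB.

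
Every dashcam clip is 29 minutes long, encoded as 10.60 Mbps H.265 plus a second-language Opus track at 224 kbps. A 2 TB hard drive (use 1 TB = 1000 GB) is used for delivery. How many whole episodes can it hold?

29 min = 1740 s
Audio: 224 kbps = 0.224 Mbps.
Total bitrate: 10.824 Mbps.
Per item: 10.824 Mbps × 1740 s = 18,834 Mb = 2,354 MB.
Capacity: 2 TB = 16,000,000 Mb; 849.54 items → 849 complete.

849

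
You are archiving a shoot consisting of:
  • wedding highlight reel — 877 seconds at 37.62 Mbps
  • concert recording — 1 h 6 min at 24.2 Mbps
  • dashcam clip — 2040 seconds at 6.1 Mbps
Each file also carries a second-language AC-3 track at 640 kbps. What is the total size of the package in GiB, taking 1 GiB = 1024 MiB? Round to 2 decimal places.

Audio: 640 kbps = 0.640 Mbps.
wedding highlight reel: 38.260 Mbps × 877 s = 33554.0 Mb
concert recording: 24.840 Mbps × 3960 s = 98366.4 Mb
dashcam clip: 6.740 Mbps × 2040 s = 13749.6 Mb
Total: 145670.0 Mb = 18208.8 MB.
= 16.96 GiB.

16.96 GiB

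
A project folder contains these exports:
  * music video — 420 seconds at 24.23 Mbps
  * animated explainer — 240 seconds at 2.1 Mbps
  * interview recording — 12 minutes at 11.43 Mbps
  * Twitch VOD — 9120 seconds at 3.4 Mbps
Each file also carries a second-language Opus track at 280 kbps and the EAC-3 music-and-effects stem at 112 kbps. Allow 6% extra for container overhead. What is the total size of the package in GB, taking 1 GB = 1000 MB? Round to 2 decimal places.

7.16 GB

Audio total: 280 + 112 = 392 kbps = 0.392 Mbps.
music video: 24.622 Mbps × 420 s × 1.06 = 10961.7 Mb
animated explainer: 2.492 Mbps × 240 s × 1.06 = 634.0 Mb
interview recording: 11.822 Mbps × 720 s × 1.06 = 9022.6 Mb
Twitch VOD: 3.792 Mbps × 9120 s × 1.06 = 36658.0 Mb
Total: 57276.3 Mb = 7159.5 MB.
= 7.160 GB.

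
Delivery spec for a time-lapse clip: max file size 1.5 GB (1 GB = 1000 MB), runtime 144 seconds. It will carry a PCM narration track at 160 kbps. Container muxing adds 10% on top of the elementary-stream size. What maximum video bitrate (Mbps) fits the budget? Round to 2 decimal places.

Budget: 1.5 GB = 12000.0 Mb.
Stream payload after overhead: 12000.0 / 1.10 = 10909.1 Mb.
Total bitrate budget: 10909.1 Mb / 144 s = 75.758 Mbps.
Audio: 160 kbps = 0.160 Mbps.
Video: 75.758 − 0.160 = 75.598 Mbps.

75.60 Mbps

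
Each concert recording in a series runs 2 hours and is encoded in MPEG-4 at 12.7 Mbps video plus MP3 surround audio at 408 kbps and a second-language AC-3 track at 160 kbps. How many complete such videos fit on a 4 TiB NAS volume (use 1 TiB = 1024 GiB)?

2 h = 7200 s
Audio total: 408 + 160 = 568 kbps = 0.568 Mbps.
Total bitrate: 13.268 Mbps.
Per item: 13.268 Mbps × 7200 s = 95,530 Mb = 11,941 MB.
Capacity: 4 TiB = 35,184,372 Mb; 368.31 items → 368 complete.

368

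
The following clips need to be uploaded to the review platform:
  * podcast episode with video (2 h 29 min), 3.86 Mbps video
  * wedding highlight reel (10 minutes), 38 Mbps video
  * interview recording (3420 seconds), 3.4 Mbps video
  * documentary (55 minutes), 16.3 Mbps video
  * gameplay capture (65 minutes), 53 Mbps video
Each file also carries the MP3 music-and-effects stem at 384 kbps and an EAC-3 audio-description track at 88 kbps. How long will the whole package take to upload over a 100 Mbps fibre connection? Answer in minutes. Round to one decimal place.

56.5 minutes

Audio total: 384 + 88 = 472 kbps = 0.472 Mbps.
podcast episode with video: 4.332 Mbps × 8940 s = 38728.1 Mb
wedding highlight reel: 38.472 Mbps × 600 s = 23083.2 Mb
interview recording: 3.872 Mbps × 3420 s = 13242.2 Mb
documentary: 16.772 Mbps × 3300 s = 55347.6 Mb
gameplay capture: 53.472 Mbps × 3900 s = 208540.8 Mb
Total: 338941.9 Mb = 42367.7 MB.
At 100 Mbps: 338941.9 / 100 = 3389 s ≈ 56.5 minutes.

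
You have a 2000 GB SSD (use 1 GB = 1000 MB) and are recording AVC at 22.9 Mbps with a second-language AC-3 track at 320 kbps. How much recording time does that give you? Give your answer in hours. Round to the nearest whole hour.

191 hours

Audio: 320 kbps = 0.320 Mbps.
Total bitrate: 22.9 + 0.320 = 23.220 Mbps.
Capacity: 2000 GB = 16,000,000 Mb.
Recording time: 16,000,000 / 23.220 = 689,061 s ≈ 191 hours.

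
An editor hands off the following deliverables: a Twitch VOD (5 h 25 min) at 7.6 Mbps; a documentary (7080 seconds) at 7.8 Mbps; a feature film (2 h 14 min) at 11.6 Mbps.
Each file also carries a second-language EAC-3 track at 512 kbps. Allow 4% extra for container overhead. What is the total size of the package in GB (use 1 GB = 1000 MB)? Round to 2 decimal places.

Audio: 512 kbps = 0.512 Mbps.
Twitch VOD: 8.112 Mbps × 19500 s × 1.04 = 164511.4 Mb
documentary: 8.312 Mbps × 7080 s × 1.04 = 61202.9 Mb
feature film: 12.112 Mbps × 8040 s × 1.04 = 101275.7 Mb
Total: 326990.0 Mb = 40873.7 MB.
= 40.87 GB.

40.87 GB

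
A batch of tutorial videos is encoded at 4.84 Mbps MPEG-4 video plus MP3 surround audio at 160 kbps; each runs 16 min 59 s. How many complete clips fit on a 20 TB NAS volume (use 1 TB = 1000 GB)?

31403

16 min 59 s = 1019 s
Audio: 160 kbps = 0.160 Mbps.
Total bitrate: 5.000 Mbps.
Per item: 5.000 Mbps × 1019 s = 5,095 Mb = 636.9 MB.
Capacity: 20 TB = 160,000,000 Mb; 31403.34 items → 31403 complete.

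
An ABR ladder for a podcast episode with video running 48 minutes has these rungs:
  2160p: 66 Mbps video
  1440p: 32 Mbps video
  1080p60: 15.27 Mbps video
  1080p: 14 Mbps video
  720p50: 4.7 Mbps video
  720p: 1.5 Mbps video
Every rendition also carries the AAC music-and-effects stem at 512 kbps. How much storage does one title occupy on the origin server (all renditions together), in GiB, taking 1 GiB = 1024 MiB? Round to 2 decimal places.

45.78 GiB

48 min = 2880 s
Audio: 512 kbps = 0.512 Mbps.
Sum of rendition bitrates: (66+0.512) + (32+0.512) + (15.27+0.512) + (14+0.512) + (4.7+0.512) + (1.5+0.512) = 136.542 Mbps.
× 2880 s = 393,241 Mb = 49,155 MB = 45.78 GiB.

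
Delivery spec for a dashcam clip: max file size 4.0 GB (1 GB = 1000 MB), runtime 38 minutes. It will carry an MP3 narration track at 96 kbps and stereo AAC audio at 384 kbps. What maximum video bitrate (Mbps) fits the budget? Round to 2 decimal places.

Budget: 4.0 GB = 32000.0 Mb.
38 min = 2280 s
Total bitrate budget: 32000.0 Mb / 2280 s = 14.035 Mbps.
Audio total: 96 + 384 = 480 kbps = 0.480 Mbps.
Video: 14.035 − 0.480 = 13.555 Mbps.

13.56 Mbps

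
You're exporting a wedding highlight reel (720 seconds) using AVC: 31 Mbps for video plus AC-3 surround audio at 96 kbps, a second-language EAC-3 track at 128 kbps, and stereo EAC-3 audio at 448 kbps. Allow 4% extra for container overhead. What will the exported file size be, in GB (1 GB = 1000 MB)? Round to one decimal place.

3.0 GB

Audio total: 96 + 128 + 448 = 672 kbps = 0.672 Mbps.
Total bitrate: 31 + 0.672 = 31.672 Mbps.
Stream data: 31.672 Mbps × 720 s = 22803.8 Mb.
With 4% container overhead: ×1.04.
23,716 Mb ÷ 8 = 2,964 MB → 2.964 GB.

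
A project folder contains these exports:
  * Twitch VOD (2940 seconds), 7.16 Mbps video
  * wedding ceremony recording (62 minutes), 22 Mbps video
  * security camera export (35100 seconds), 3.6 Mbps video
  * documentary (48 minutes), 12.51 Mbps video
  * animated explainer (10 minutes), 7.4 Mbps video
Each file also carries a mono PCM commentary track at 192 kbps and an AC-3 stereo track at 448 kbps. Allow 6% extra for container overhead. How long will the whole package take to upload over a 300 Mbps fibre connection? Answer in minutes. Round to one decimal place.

Audio total: 192 + 448 = 640 kbps = 0.640 Mbps.
Twitch VOD: 7.800 Mbps × 2940 s × 1.06 = 24307.9 Mb
wedding ceremony recording: 22.640 Mbps × 3720 s × 1.06 = 89274.0 Mb
security camera export: 4.240 Mbps × 35100 s × 1.06 = 157753.4 Mb
documentary: 13.150 Mbps × 2880 s × 1.06 = 40144.3 Mb
animated explainer: 8.040 Mbps × 600 s × 1.06 = 5113.4 Mb
Total: 316593.2 Mb = 39574.1 MB.
At 300 Mbps: 316593.2 / 300 = 1055 s ≈ 17.6 minutes.

17.6 minutes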